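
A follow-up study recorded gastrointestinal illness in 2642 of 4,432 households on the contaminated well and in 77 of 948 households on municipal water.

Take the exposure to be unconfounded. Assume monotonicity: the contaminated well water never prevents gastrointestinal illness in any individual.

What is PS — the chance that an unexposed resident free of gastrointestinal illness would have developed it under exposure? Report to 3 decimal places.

PS ≈ 0.560

p₁ = P(outcome | exposed) = 2642/4432 = 0.59612
p₀ = P(outcome | unexposed) = 77/948 = 0.081224
Under exogeneity and monotonicity, PS = (p₁ − p₀) / (1 − p₀).
PS = (0.59612 − 0.081224) / (1 − 0.081224) = 0.5149 / 0.91878 ≈ 0.5604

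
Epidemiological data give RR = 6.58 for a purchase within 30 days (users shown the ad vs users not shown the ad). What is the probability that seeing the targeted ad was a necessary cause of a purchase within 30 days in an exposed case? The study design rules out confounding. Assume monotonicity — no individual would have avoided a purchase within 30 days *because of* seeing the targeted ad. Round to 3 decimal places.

Under exogeneity and monotonicity, PN = (RR − 1) / RR = 1 − 1/RR.
PN = (6.58 − 1) / 6.58 = 5.58 / 6.58 ≈ 0.8480

PN ≈ 0.848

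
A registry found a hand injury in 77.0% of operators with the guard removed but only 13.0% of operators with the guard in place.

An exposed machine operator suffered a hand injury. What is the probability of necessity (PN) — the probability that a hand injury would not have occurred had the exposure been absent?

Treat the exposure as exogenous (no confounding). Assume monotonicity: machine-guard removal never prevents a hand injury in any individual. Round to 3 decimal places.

PN ≈ 0.831

p₁ = 0.77, p₀ = 0.13.
Under exogeneity and monotonicity, PN = (p₁ − p₀) / p₁.
PN = (0.77 − 0.13) / 0.77 = 0.64 / 0.77 ≈ 0.8312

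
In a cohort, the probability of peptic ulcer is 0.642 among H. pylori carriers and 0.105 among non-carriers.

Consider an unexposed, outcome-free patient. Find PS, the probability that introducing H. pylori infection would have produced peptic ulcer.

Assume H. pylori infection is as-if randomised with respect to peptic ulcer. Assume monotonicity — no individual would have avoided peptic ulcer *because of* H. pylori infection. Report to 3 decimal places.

Let p₁ = 0.642, p₀ = 0.105.
Under exogeneity and monotonicity, PS = (p₁ − p₀) / (1 − p₀).
PS = (0.642 − 0.105) / (1 − 0.105) = 0.537 / 0.895 ≈ 0.6000

PS ≈ 0.600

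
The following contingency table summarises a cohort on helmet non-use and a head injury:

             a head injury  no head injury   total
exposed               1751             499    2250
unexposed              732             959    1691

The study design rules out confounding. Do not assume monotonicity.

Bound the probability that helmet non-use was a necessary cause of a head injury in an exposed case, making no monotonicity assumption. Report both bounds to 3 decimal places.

0.444 ≤ PN ≤ 0.729

p₁ = P(outcome | exposed) = 1751/2250 = 0.77822
p₀ = P(outcome | unexposed) = 732/1691 = 0.43288
Under exogeneity alone the bounds on PN are max{0,(p₁−p₀)/p₁} ≤ PN ≤ min{1,(1−p₀)/p₁}.
  lower = (p₁ − p₀)/p₁ = 0.34534 / 0.77822 ≈ 0.4438
  upper = min{1, (1 − p₀)/p₁} = 0.56712 / 0.77822 ≈ 0.7287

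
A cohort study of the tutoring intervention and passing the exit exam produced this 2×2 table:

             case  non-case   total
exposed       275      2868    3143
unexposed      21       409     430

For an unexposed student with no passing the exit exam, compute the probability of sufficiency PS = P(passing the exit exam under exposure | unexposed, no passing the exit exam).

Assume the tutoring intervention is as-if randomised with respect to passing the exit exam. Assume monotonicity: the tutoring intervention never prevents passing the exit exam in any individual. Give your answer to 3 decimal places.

p₁ = P(outcome | exposed) = 275/3143 = 0.087496
p₀ = P(outcome | unexposed) = 21/430 = 0.048837
Under exogeneity and monotonicity, PS = (p₁ − p₀) / (1 − p₀).
PS = (0.087496 − 0.048837) / (1 − 0.048837) = 0.038659 / 0.95116 ≈ 0.0406

PS ≈ 0.041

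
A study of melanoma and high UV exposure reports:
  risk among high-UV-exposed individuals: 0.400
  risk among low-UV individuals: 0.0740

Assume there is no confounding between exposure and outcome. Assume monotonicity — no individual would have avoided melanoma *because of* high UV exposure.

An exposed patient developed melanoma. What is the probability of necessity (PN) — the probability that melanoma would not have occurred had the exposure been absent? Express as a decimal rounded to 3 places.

Let p₁ = 0.4, p₀ = 0.074.
Under exogeneity and monotonicity, PN = (p₁ − p₀) / p₁.
PN = (0.4 − 0.074) / 0.4 = 0.326 / 0.4 ≈ 0.8150

PN ≈ 0.815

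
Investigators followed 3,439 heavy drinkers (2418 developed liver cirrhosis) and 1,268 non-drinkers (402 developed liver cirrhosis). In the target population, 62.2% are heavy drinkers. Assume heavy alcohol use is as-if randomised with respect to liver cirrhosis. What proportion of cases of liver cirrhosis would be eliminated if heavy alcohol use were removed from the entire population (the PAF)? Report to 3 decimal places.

p₁ = P(outcome | exposed) = 2418/3439 = 0.70311
p₀ = P(outcome | unexposed) = 402/1268 = 0.31703
Overall risk P(Y=1) = π·p₁ + (1−π)·p₀ = 0.622×0.70311 + 0.378×0.31703 = 0.55717.
Under exogeneity, PAF = [P(Y=1) − p₀] / P(Y=1).
PAF = (0.55717 − 0.31703) / 0.55717 ≈ 0.4310

PAF ≈ 0.431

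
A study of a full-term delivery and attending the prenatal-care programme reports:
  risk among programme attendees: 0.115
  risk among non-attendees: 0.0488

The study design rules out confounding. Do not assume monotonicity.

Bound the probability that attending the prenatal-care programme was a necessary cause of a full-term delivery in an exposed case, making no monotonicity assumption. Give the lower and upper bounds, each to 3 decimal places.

0.576 ≤ PN ≤ 1.000

Let p₁ = 0.115, p₀ = 0.0488.
Under exogeneity alone the bounds on PN are max{0,(p₁−p₀)/p₁} ≤ PN ≤ min{1,(1−p₀)/p₁}.
  lower = (p₁ − p₀)/p₁ = 0.0662 / 0.115 ≈ 0.5757
  upper = min{1, (1 − p₀)/p₁} = 0.9512 / 0.115 ≈ 8.2713 → capped at 1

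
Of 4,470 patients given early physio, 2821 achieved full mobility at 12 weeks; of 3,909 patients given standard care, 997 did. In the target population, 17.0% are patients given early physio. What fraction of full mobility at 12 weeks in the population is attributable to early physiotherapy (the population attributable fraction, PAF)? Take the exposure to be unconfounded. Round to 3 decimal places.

p₁ = P(outcome | exposed) = 2821/4470 = 0.6311
p₀ = P(outcome | unexposed) = 997/3909 = 0.25505
Overall risk P(Y=1) = π·p₁ + (1−π)·p₀ = 0.17×0.6311 + 0.83×0.25505 = 0.31898.
Under exogeneity, PAF = [P(Y=1) − p₀] / P(Y=1).
PAF = (0.31898 − 0.25505) / 0.31898 ≈ 0.2004

PAF ≈ 0.200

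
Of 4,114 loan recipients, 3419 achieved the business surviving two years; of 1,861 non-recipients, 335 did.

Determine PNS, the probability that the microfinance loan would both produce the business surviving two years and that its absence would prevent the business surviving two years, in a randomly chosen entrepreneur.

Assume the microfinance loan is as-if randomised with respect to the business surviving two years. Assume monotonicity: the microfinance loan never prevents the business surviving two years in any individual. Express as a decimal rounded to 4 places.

p₁ = P(outcome | exposed) = 3419/4114 = 0.83106
p₀ = P(outcome | unexposed) = 335/1861 = 0.18001
Under exogeneity and monotonicity, PNS = p₁ − p₀.
PNS = 0.83106 − 0.18001 = 0.65105

PNS ≈ 0.6511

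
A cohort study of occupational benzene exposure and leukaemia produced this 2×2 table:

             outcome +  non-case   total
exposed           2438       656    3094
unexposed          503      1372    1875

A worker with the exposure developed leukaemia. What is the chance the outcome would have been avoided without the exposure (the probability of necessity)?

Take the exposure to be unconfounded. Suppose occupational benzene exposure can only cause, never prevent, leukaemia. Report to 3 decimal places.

p₁ = P(outcome | exposed) = 2438/3094 = 0.78798
p₀ = P(outcome | unexposed) = 503/1875 = 0.26827
Under exogeneity and monotonicity, PN = (p₁ − p₀)/p₁.
PN = (0.78798 − 0.26827) / 0.78798 ≈ 0.6596

PN ≈ 0.660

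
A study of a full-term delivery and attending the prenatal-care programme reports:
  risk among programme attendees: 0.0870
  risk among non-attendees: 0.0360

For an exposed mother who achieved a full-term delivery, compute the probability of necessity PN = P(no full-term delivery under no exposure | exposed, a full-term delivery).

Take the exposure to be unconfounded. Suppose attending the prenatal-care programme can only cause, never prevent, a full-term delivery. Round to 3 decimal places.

PN ≈ 0.586

Let p₁ = 0.087, p₀ = 0.036.
Under exogeneity and monotonicity, PN = (p₁ − p₀) / p₁.
PN = (0.087 − 0.036) / 0.087 = 0.051 / 0.087 ≈ 0.5862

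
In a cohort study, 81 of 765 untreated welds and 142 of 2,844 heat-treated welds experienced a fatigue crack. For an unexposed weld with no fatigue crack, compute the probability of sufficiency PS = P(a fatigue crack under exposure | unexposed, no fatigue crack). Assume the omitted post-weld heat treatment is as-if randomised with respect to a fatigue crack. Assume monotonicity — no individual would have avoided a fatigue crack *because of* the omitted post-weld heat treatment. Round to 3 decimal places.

p₁ = P(outcome | exposed) = 81/765 = 0.10588
p₀ = P(outcome | unexposed) = 142/2844 = 0.04993
Under exogeneity and monotonicity, PS = (p₁ − p₀) / (1 − p₀).
PS = (0.10588 − 0.04993) / (1 − 0.04993) = 0.055953 / 0.95007 ≈ 0.0589

PS ≈ 0.059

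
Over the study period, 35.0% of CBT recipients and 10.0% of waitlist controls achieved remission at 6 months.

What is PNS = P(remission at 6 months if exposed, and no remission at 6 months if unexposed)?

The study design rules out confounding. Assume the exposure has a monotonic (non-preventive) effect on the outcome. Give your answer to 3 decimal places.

p₁ = 0.35, p₀ = 0.1.
Under exogeneity and monotonicity, PNS = p₁ − p₀.
PNS = 0.35 − 0.1 = 0.25

PNS ≈ 0.250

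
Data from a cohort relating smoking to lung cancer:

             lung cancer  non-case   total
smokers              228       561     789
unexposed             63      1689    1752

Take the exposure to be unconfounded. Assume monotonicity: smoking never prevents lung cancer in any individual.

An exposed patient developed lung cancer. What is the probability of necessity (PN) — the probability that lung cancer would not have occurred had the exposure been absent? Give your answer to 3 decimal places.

PN ≈ 0.876

p₁ = P(outcome | exposed) = 228/789 = 0.28897
p₀ = P(outcome | unexposed) = 63/1752 = 0.035959
Under exogeneity and monotonicity, PN = (p₁ − p₀) / p₁.
PN = (0.28897 − 0.035959) / 0.28897 = 0.25301 / 0.28897 ≈ 0.8756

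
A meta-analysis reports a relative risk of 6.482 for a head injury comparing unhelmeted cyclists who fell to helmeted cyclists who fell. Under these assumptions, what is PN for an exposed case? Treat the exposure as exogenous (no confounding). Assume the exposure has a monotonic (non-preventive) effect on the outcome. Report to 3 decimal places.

Under exogeneity and monotonicity, PN = (RR − 1) / RR = 1 − 1/RR.
PN = (6.482 − 1) / 6.482 = 5.482 / 6.482 ≈ 0.8457

PN ≈ 0.846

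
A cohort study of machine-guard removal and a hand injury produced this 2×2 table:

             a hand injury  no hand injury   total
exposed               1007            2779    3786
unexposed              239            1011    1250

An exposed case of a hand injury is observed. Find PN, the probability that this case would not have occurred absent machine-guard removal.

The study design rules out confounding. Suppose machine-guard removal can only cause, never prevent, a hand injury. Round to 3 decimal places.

PN ≈ 0.281

p₁ = P(outcome | exposed) = 1007/3786 = 0.26598
p₀ = P(outcome | unexposed) = 239/1250 = 0.1912
Under exogeneity and monotonicity, PN = (p₁ − p₀) / p₁.
PN = (0.26598 − 0.1912) / 0.26598 = 0.07478 / 0.26598 ≈ 0.2811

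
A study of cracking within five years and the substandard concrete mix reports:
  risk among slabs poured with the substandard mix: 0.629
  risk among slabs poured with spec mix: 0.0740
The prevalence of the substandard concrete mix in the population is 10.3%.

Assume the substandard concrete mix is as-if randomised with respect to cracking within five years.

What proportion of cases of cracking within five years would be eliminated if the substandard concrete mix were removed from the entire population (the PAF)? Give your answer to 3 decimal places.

PAF ≈ 0.436

Let p₁ = 0.629, p₀ = 0.074.
Overall risk P(Y=1) = π·p₁ + (1−π)·p₀ = 0.103×0.629 + 0.897×0.074 = 0.13117.
Under exogeneity, PAF = [P(Y=1) − p₀] / P(Y=1).
PAF = (0.13117 − 0.074) / 0.13117 ≈ 0.4358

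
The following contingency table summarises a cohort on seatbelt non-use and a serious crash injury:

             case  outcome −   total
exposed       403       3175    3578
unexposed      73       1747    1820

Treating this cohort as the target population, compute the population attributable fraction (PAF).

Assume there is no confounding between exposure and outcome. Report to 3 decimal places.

p₁ = P(outcome | exposed) = 403/3578 = 0.11263
p₀ = P(outcome | unexposed) = 73/1820 = 0.04011
Exposure prevalence π = 3578/5398 = 0.66284; overall risk P(Y=1) = 0.088181.
Under exogeneity, PAF = [P(Y=1) − p₀]/P(Y=1).
PAF = (0.088181 − 0.04011) / 0.088181 ≈ 0.5451

PAF ≈ 0.545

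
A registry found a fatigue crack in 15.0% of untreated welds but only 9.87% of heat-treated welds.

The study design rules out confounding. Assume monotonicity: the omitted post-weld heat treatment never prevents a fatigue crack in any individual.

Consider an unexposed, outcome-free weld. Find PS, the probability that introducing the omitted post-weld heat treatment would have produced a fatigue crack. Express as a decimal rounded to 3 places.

p₁ = 0.15, p₀ = 0.0987.
Under exogeneity and monotonicity, PS = (p₁ − p₀) / (1 − p₀).
PS = (0.15 − 0.0987) / (1 − 0.0987) = 0.0513 / 0.9013 ≈ 0.0569

PS ≈ 0.057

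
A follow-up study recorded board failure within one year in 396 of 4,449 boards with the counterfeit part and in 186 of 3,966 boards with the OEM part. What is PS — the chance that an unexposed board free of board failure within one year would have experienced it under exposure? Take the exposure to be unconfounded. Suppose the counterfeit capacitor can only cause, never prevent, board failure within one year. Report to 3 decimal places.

p₁ = P(outcome | exposed) = 396/4449 = 0.089009
p₀ = P(outcome | unexposed) = 186/3966 = 0.046899
Under exogeneity and monotonicity, PS = (p₁ − p₀) / (1 − p₀).
PS = (0.089009 − 0.046899) / (1 − 0.046899) = 0.04211 / 0.9531 ≈ 0.0442

PS ≈ 0.044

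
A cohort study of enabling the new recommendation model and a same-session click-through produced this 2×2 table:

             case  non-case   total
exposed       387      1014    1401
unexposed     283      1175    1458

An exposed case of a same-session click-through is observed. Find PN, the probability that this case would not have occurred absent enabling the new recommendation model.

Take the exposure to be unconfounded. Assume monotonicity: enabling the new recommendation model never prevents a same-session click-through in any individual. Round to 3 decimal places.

PN ≈ 0.297

p₁ = P(outcome | exposed) = 387/1401 = 0.27623
p₀ = P(outcome | unexposed) = 283/1458 = 0.1941
Under exogeneity and monotonicity, PN = (p₁ − p₀) / p₁.
PN = (0.27623 − 0.1941) / 0.27623 = 0.08213 / 0.27623 ≈ 0.2973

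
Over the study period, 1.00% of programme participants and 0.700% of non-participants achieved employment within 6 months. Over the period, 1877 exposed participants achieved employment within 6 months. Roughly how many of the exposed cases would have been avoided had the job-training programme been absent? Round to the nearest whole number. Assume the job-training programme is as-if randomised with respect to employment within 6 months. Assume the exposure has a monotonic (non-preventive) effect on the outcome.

about 563 cases

p₁ = 0.01, p₀ = 0.007.
PN = (p₁ − p₀)/p₁ = (0.01 − 0.007) / 0.01 ≈ 0.30000.
Attributable cases ≈ PN × (exposed cases) = 0.30000 × 1877 ≈ 563.10.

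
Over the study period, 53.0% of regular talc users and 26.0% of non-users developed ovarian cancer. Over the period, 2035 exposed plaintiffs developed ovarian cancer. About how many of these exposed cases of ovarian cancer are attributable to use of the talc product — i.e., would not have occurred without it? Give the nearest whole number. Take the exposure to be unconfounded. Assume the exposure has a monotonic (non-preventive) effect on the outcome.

about 1037 cases

p₁ = 0.53, p₀ = 0.26.
PN = (p₁ − p₀)/p₁ = (0.53 − 0.26) / 0.53 ≈ 0.50943.
Attributable cases ≈ PN × (exposed cases) = 0.50943 × 2035 ≈ 1036.70.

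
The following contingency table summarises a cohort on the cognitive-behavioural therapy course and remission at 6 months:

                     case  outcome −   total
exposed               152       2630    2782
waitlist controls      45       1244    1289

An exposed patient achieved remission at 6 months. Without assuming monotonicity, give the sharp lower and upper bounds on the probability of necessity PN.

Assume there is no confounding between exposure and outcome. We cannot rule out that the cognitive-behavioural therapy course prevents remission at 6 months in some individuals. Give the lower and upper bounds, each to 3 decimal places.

p₁ = P(outcome | exposed) = 152/2782 = 0.054637
p₀ = P(outcome | unexposed) = 45/1289 = 0.034911
Under exogeneity alone the bounds on PN are max{0,(p₁−p₀)/p₁} ≤ PN ≤ min{1,(1−p₀)/p₁}.
  lower = (p₁ − p₀)/p₁ = 0.019726 / 0.054637 ≈ 0.3610
  upper = min{1, (1 − p₀)/p₁} = 0.96509 / 0.054637 ≈ 17.6637 → capped at 1

0.361 ≤ PN ≤ 1.000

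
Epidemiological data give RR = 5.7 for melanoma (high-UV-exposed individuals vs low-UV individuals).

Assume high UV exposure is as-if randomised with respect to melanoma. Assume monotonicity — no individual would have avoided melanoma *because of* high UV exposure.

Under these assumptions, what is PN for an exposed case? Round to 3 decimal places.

Under exogeneity and monotonicity, PN = (RR − 1) / RR = 1 − 1/RR.
PN = (5.7 − 1) / 5.7 = 4.7 / 5.7 ≈ 0.8246

PN ≈ 0.825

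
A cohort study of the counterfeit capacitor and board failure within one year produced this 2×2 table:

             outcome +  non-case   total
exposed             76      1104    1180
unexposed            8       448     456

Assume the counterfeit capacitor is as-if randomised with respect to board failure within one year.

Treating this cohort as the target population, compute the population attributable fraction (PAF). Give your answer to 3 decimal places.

p₁ = P(outcome | exposed) = 76/1180 = 0.064407
p₀ = P(outcome | unexposed) = 8/456 = 0.017544
Exposure prevalence π = 1180/1636 = 0.72127; overall risk P(Y=1) = 0.051345.
Under exogeneity, PAF = [P(Y=1) − p₀]/P(Y=1).
PAF = (0.051345 − 0.017544) / 0.051345 ≈ 0.6583

PAF ≈ 0.658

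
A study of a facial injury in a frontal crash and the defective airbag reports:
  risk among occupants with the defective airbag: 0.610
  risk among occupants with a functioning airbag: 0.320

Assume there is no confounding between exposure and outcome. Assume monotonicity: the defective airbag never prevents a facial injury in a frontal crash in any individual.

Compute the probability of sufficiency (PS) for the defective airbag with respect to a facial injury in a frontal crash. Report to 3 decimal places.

Let p₁ = 0.61, p₀ = 0.32.
Under exogeneity and monotonicity, PS = (p₁ − p₀) / (1 − p₀).
PS = (0.61 − 0.32) / (1 − 0.32) = 0.29 / 0.68 ≈ 0.4265

PS ≈ 0.426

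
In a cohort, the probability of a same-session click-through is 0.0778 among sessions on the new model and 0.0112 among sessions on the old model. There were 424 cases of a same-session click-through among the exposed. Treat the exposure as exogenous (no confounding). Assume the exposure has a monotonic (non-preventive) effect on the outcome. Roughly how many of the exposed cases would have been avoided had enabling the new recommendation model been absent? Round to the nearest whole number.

Let p₁ = 0.0778, p₀ = 0.0112.
PN = (p₁ − p₀)/p₁ = (0.0778 − 0.0112) / 0.0778 ≈ 0.85604.
Attributable cases ≈ PN × (exposed cases) = 0.85604 × 424 ≈ 362.96.

about 363 cases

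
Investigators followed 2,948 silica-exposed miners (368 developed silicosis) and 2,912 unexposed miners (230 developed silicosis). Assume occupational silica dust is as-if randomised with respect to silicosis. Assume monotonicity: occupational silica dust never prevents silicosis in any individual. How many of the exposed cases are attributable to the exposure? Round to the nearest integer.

p₁ = P(outcome | exposed) = 368/2948 = 0.12483
p₀ = P(outcome | unexposed) = 230/2912 = 0.078984
PN = (p₁ − p₀)/p₁ = (0.12483 − 0.078984) / 0.12483 ≈ 0.36727.
Attributable cases ≈ PN × (exposed cases) = 0.36727 × 368 ≈ 135.16.

about 135 cases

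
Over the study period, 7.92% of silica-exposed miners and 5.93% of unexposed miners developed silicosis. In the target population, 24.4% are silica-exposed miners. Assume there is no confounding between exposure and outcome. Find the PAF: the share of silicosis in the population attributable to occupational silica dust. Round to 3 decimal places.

p₁ = 0.0792, p₀ = 0.0593.
Overall risk P(Y=1) = π·p₁ + (1−π)·p₀ = 0.244×0.0792 + 0.756×0.0593 = 0.064156.
Under exogeneity, PAF = [P(Y=1) − p₀] / P(Y=1).
PAF = (0.064156 − 0.0593) / 0.064156 ≈ 0.0757

PAF ≈ 0.076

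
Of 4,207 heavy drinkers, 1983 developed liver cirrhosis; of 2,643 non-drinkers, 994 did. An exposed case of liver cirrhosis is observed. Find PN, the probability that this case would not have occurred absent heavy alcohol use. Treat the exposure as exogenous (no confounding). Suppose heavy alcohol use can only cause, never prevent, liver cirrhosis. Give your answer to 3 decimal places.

p₁ = P(outcome | exposed) = 1983/4207 = 0.47136
p₀ = P(outcome | unexposed) = 994/2643 = 0.37609
Under exogeneity and monotonicity, PN = (p₁ − p₀) / p₁.
PN = (0.47136 − 0.37609) / 0.47136 = 0.095269 / 0.47136 ≈ 0.2021

PN ≈ 0.202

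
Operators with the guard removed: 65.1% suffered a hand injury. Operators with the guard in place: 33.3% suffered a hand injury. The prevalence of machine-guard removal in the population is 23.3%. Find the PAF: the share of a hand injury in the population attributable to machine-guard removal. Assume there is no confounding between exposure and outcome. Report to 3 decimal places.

p₁ = 0.651, p₀ = 0.333.
Overall risk P(Y=1) = π·p₁ + (1−π)·p₀ = 0.233×0.651 + 0.767×0.333 = 0.40709.
Under exogeneity, PAF = [P(Y=1) − p₀] / P(Y=1).
PAF = (0.40709 − 0.333) / 0.40709 ≈ 0.1820

PAF ≈ 0.182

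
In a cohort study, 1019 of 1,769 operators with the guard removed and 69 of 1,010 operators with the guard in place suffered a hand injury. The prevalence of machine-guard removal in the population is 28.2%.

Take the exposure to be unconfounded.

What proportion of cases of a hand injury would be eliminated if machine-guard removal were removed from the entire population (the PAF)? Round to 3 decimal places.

p₁ = P(outcome | exposed) = 1019/1769 = 0.57603
p₀ = P(outcome | unexposed) = 69/1010 = 0.068317
Overall risk P(Y=1) = π·p₁ + (1−π)·p₀ = 0.282×0.57603 + 0.718×0.068317 = 0.21149.
Under exogeneity, PAF = [P(Y=1) − p₀] / P(Y=1).
PAF = (0.21149 − 0.068317) / 0.21149 ≈ 0.6770

PAF ≈ 0.677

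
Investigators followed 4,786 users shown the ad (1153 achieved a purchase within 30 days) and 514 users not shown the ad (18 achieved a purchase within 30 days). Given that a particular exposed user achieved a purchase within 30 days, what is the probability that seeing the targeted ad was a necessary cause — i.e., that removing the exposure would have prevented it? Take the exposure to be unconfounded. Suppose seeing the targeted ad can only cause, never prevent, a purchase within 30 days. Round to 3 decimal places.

p₁ = P(outcome | exposed) = 1153/4786 = 0.24091
p₀ = P(outcome | unexposed) = 18/514 = 0.035019
Under exogeneity and monotonicity, PN = (p₁ − p₀) / p₁.
PN = (0.24091 − 0.035019) / 0.24091 = 0.20589 / 0.24091 ≈ 0.8546

PN ≈ 0.855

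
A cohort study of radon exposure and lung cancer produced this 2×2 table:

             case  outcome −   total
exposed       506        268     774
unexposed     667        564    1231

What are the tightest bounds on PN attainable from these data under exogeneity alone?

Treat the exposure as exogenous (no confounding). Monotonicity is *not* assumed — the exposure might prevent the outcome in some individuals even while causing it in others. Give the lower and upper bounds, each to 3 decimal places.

p₁ = P(outcome | exposed) = 506/774 = 0.65375
p₀ = P(outcome | unexposed) = 667/1231 = 0.54184
Under exogeneity alone the bounds on PN are max{0,(p₁−p₀)/p₁} ≤ PN ≤ min{1,(1−p₀)/p₁}.
  lower = (p₁ − p₀)/p₁ = 0.11191 / 0.65375 ≈ 0.1712
  upper = min{1, (1 − p₀)/p₁} = 0.45816 / 0.65375 ≈ 0.7008

0.171 ≤ PN ≤ 0.701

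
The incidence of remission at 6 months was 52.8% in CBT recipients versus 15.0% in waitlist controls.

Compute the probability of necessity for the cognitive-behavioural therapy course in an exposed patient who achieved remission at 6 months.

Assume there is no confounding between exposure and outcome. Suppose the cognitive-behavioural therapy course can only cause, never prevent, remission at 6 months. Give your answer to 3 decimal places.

PN ≈ 0.716

p₁ = 0.528, p₀ = 0.15.
Under exogeneity and monotonicity, PN = (p₁ − p₀) / p₁.
PN = (0.528 − 0.15) / 0.528 = 0.378 / 0.528 ≈ 0.7159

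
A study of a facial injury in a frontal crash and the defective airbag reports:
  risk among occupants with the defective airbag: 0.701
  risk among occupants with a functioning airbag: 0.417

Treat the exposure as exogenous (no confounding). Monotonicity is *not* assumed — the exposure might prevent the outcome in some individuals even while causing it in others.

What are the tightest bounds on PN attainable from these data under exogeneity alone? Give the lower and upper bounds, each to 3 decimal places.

Let p₁ = 0.701, p₀ = 0.417.
Under exogeneity alone the bounds on PN are max{0,(p₁−p₀)/p₁} ≤ PN ≤ min{1,(1−p₀)/p₁}.
  lower = (p₁ − p₀)/p₁ = 0.284 / 0.701 ≈ 0.4051
  upper = min{1, (1 − p₀)/p₁} = 0.583 / 0.701 ≈ 0.8317

0.405 ≤ PN ≤ 0.832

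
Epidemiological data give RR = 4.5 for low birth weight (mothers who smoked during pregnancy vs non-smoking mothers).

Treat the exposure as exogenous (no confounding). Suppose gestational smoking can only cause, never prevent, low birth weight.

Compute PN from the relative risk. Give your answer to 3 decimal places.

Under exogeneity and monotonicity, PN = (RR − 1) / RR = 1 − 1/RR.
PN = (4.5 − 1) / 4.5 = 3.5 / 4.5 ≈ 0.7778

PN ≈ 0.778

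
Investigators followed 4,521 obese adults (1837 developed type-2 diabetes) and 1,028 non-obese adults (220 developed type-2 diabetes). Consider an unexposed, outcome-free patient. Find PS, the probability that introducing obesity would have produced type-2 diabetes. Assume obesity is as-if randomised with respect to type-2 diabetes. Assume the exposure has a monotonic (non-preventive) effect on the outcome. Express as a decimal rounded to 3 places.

PS ≈ 0.245

p₁ = P(outcome | exposed) = 1837/4521 = 0.40633
p₀ = P(outcome | unexposed) = 220/1028 = 0.21401
Under exogeneity and monotonicity, PS = (p₁ − p₀) / (1 − p₀).
PS = (0.40633 − 0.21401) / (1 − 0.21401) = 0.19232 / 0.78599 ≈ 0.2447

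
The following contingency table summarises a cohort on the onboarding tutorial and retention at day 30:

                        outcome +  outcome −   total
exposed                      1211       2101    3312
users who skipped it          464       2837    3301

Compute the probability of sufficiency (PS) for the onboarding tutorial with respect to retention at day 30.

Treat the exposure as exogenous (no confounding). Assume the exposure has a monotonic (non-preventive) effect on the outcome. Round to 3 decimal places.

PS ≈ 0.262

p₁ = P(outcome | exposed) = 1211/3312 = 0.36564
p₀ = P(outcome | unexposed) = 464/3301 = 0.14056
Under exogeneity and monotonicity, PS = (p₁ − p₀)/(1 − p₀).
PS = (0.36564 − 0.14056) / 0.85944 ≈ 0.2619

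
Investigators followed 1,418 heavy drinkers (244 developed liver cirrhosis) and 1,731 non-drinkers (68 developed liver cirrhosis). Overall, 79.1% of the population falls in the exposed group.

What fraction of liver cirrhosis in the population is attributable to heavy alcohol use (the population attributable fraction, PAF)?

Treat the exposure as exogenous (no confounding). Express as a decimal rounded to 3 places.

p₁ = P(outcome | exposed) = 244/1418 = 0.17207
p₀ = P(outcome | unexposed) = 68/1731 = 0.039284
Overall risk P(Y=1) = π·p₁ + (1−π)·p₀ = 0.791×0.17207 + 0.209×0.039284 = 0.14432.
Under exogeneity, PAF = [P(Y=1) − p₀] / P(Y=1).
PAF = (0.14432 − 0.039284) / 0.14432 ≈ 0.7278

PAF ≈ 0.728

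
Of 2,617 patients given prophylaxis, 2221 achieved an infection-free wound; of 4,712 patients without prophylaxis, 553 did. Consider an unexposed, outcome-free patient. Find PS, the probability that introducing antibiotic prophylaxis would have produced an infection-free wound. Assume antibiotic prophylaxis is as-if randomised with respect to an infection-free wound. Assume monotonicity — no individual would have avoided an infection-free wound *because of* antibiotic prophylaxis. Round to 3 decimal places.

p₁ = P(outcome | exposed) = 2221/2617 = 0.84868
p₀ = P(outcome | unexposed) = 553/4712 = 0.11736
Under exogeneity and monotonicity, PS = (p₁ − p₀) / (1 − p₀).
PS = (0.84868 − 0.11736) / (1 − 0.11736) = 0.73132 / 0.88264 ≈ 0.8286

PS ≈ 0.829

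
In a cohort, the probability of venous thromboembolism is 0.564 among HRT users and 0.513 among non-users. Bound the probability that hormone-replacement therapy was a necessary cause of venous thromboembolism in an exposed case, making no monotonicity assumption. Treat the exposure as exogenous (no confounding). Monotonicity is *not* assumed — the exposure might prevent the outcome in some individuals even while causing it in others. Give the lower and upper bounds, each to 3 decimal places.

0.090 ≤ PN ≤ 0.863

Let p₁ = 0.564, p₀ = 0.513.
Under exogeneity alone the bounds on PN are max{0,(p₁−p₀)/p₁} ≤ PN ≤ min{1,(1−p₀)/p₁}.
  lower = (p₁ − p₀)/p₁ = 0.051 / 0.564 ≈ 0.0904
  upper = min{1, (1 − p₀)/p₁} = 0.487 / 0.564 ≈ 0.8635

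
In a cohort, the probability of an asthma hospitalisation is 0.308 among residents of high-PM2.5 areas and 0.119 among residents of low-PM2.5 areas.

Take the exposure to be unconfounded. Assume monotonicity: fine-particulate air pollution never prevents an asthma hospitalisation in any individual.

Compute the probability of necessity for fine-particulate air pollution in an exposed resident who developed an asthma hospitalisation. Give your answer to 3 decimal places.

Let p₁ = 0.308, p₀ = 0.119.
Under exogeneity and monotonicity, PN = (p₁ − p₀) / p₁.
PN = (0.308 − 0.119) / 0.308 = 0.189 / 0.308 ≈ 0.6136

PN ≈ 0.614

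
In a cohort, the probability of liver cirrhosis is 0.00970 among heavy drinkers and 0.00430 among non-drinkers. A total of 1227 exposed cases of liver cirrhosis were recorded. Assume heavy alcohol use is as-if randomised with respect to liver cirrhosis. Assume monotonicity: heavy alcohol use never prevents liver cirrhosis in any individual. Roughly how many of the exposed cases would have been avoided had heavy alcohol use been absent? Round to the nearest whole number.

about 683 cases

Let p₁ = 0.0097, p₀ = 0.0043.
PN = (p₁ − p₀)/p₁ = (0.0097 − 0.0043) / 0.0097 ≈ 0.55670.
Attributable cases ≈ PN × (exposed cases) = 0.55670 × 1227 ≈ 683.07.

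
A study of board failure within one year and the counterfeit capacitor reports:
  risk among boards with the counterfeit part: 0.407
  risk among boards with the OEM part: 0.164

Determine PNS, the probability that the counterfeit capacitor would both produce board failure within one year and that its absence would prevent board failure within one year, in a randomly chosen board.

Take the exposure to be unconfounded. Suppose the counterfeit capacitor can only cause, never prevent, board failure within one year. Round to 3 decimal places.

Let p₁ = 0.407, p₀ = 0.164.
Under exogeneity and monotonicity, PNS = p₁ − p₀.
PNS = 0.407 − 0.164 = 0.243

PNS ≈ 0.243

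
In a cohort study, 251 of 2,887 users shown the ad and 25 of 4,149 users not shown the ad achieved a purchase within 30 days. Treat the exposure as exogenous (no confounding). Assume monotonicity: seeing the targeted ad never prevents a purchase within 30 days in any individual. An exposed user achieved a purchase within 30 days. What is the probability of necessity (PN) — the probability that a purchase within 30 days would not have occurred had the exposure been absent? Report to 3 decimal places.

PN ≈ 0.931

p₁ = P(outcome | exposed) = 251/2887 = 0.086941
p₀ = P(outcome | unexposed) = 25/4149 = 0.0060255
Under exogeneity and monotonicity, PN = (p₁ − p₀) / p₁.
PN = (0.086941 − 0.0060255) / 0.086941 = 0.080916 / 0.086941 ≈ 0.9307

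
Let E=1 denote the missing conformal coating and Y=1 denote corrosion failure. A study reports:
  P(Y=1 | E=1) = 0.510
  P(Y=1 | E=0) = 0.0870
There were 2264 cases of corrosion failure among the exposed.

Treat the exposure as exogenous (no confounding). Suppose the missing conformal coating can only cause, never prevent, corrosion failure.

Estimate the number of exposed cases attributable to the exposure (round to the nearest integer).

Let p₁ = 0.51, p₀ = 0.087.
PN = (p₁ − p₀)/p₁ = (0.51 − 0.087) / 0.51 ≈ 0.82941.
Attributable cases ≈ PN × (exposed cases) = 0.82941 × 2264 ≈ 1877.79.

about 1878 cases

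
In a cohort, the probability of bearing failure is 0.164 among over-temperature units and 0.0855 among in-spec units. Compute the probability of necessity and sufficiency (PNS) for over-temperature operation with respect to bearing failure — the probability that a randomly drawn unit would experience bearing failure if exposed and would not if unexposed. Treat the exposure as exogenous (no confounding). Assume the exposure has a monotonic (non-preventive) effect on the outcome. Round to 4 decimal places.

PNS ≈ 0.0785

Let p₁ = 0.164, p₀ = 0.0855.
Under exogeneity and monotonicity, PNS = p₁ − p₀.
PNS = 0.164 − 0.0855 = 0.0785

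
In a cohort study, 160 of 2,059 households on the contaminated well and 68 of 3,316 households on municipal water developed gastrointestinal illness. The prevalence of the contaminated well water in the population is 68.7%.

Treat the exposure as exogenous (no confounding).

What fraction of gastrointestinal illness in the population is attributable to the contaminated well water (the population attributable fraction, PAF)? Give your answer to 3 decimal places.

p₁ = P(outcome | exposed) = 160/2059 = 0.077708
p₀ = P(outcome | unexposed) = 68/3316 = 0.020507
Overall risk P(Y=1) = π·p₁ + (1−π)·p₀ = 0.687×0.077708 + 0.313×0.020507 = 0.059804.
Under exogeneity, PAF = [P(Y=1) − p₀] / P(Y=1).
PAF = (0.059804 − 0.020507) / 0.059804 ≈ 0.6571

PAF ≈ 0.657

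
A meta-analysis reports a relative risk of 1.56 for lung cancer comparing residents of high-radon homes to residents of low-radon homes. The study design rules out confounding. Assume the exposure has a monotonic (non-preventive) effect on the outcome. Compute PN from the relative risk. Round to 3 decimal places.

Under exogeneity and monotonicity, PN = (RR − 1) / RR = 1 − 1/RR.
PN = (1.56 − 1) / 1.56 = 0.56 / 1.56 ≈ 0.3590

PN ≈ 0.359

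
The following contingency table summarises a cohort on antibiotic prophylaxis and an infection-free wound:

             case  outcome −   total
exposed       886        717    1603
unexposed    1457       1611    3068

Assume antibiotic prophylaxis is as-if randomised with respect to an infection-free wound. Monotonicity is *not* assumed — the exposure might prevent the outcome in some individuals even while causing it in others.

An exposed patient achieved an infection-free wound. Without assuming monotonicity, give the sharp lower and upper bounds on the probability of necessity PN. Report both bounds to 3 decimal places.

p₁ = P(outcome | exposed) = 886/1603 = 0.55271
p₀ = P(outcome | unexposed) = 1457/3068 = 0.4749
Under exogeneity alone the bounds on PN are max{0,(p₁−p₀)/p₁} ≤ PN ≤ min{1,(1−p₀)/p₁}.
  lower = (p₁ − p₀)/p₁ = 0.077811 / 0.55271 ≈ 0.1408
  upper = min{1, (1 − p₀)/p₁} = 0.5251 / 0.55271 ≈ 0.9500

0.141 ≤ PN ≤ 0.950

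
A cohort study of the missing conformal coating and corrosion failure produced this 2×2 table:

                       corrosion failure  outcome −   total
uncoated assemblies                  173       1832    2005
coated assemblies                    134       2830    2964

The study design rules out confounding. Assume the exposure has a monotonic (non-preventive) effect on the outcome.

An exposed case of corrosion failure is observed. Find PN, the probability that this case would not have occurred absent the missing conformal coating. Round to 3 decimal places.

PN ≈ 0.476

p₁ = P(outcome | exposed) = 173/2005 = 0.086284
p₀ = P(outcome | unexposed) = 134/2964 = 0.045209
Under exogeneity and monotonicity, PN = (p₁ − p₀)/p₁.
PN = (0.086284 − 0.045209) / 0.086284 ≈ 0.4760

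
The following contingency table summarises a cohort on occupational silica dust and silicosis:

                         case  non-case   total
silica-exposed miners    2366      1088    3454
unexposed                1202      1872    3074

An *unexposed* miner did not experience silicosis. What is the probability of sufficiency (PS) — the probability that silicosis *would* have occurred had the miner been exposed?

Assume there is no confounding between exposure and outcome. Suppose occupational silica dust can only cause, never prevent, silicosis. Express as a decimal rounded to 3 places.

p₁ = P(outcome | exposed) = 2366/3454 = 0.685
p₀ = P(outcome | unexposed) = 1202/3074 = 0.39102
Under exogeneity and monotonicity, PS = (p₁ − p₀)/(1 − p₀).
PS = (0.685 − 0.39102) / 0.60898 ≈ 0.4827

PS ≈ 0.483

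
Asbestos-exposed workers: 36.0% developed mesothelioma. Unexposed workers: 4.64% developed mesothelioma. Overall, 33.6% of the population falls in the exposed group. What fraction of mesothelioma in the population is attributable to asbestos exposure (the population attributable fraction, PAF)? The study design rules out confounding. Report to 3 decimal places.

p₁ = 0.36, p₀ = 0.0464.
Overall risk P(Y=1) = π·p₁ + (1−π)·p₀ = 0.336×0.36 + 0.664×0.0464 = 0.15177.
Under exogeneity, PAF = [P(Y=1) − p₀] / P(Y=1).
PAF = (0.15177 − 0.0464) / 0.15177 ≈ 0.6943

PAF ≈ 0.694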